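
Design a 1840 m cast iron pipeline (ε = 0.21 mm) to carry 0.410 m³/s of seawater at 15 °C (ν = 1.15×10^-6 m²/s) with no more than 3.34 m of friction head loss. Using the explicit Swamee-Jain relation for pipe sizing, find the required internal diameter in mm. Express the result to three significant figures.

D ≈ 669 mm

Swamee-Jain (Type III): D = 0.66·[ε^1.25·(LQ²/(gh_f))^4.75 + ν·Q^9.4·(L/(gh_f))^5.2]^0.04
LQ²/(gh_f) = 9.440; L/(gh_f) = 56.16
Term 1 = ε^1.25·(…)^4.75 = 1.08; Term 2 = ν·Q^9.4·(…)^5.2 = 0.329
D = 0.66·(1.08 + 0.329)^0.04 = 0.6691 m = 669 mm
Check: V = 1.17 m/s, Re = 6.78×10^5, f = 0.01618, h_f = 3.08 m ≈ 3.34 m ✓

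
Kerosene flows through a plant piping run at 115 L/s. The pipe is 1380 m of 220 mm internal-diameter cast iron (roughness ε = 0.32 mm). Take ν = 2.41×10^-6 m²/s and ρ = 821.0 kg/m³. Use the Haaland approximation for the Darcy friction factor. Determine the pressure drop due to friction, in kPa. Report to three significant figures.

V = 4Q/(πD²) = 4·0.115/(π·0.220²) = 3.025 m/s
Re = VD/ν = 3.025·0.220/2.41×10^-6 = 2.76×10^5 → turbulent
ε/D = 0.32/220 = 0.00145
Haaland: f = 0.02231
h_f = f(L/D)V²/(2g) = 0.02231·(1380/0.220)·3.025²/(2·9.81) = 65.29 m
Δp = ρg·h_f = 821.0·9.81·65.29 = 525.8 kPa

Δp ≈ 526 kPa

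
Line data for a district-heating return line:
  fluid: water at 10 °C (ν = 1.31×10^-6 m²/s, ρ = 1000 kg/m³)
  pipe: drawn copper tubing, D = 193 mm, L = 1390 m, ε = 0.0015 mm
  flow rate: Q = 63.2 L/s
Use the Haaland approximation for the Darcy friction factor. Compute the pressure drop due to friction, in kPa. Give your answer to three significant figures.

V = 4Q/(πD²) = 4·0.0632/(π·0.193²) = 2.160 m/s
Re = VD/ν = 2.160·0.193/1.31×10^-6 = 3.18×10^5 → turbulent
ε/D = 0.0015/193 = 7.77×10^-6
Haaland: f = 0.01425
h_f = f(L/D)V²/(2g) = 0.01425·(1390/0.193)·2.160²/(2·9.81) = 24.41 m
Δp = ρg·h_f = 1000·9.81·24.41 = 239.5 kPa

Δp ≈ 239 kPa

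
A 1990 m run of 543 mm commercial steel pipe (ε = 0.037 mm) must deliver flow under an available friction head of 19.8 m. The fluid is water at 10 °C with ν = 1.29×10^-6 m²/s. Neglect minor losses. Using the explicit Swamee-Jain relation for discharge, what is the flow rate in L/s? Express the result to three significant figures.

Q ≈ 669 L/s

Swamee-Jain (Type II): Q = -0.965·√(gD⁵h_f/L)·ln[ε/(3.7D) + √(3.17ν²L/(gD³h_f))]
√(gD⁵h_f/L) = √(9.81·0.543⁵·19.8/1990) = 0.06788
ε/(3.7D) = 1.84×10^-5; √(3.17ν²L/(gD³h_f)) = 1.84×10^-5
Q = -0.965·0.06788·ln(3.679×10^-5) = 0.6688 m³/s
Check: V = 2.89 m/s, Re = 1.22×10^6, f = 0.01277, h_f = 19.9 m ≈ 19.8 m ✓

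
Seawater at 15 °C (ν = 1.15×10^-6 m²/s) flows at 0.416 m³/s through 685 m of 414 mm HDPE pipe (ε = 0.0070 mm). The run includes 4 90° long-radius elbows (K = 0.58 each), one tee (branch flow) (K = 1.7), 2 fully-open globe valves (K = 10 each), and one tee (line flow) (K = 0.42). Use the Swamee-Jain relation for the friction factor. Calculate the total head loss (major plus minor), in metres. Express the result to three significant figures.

V = 4Q/(πD²) = 3.090 m/s; V²/2g = 0.4868 m
Re = 1.11×10^6, ε/D = 1.69×10^-5 → f = 0.01183 (Swamee-Jain)
Major: h_f = f(L/D)·V²/2g = 0.01183·1655·0.4868 = 9.530 m
Minor: ΣK = 24.4; h_m = ΣK·V²/2g = 11.90 m
Total H_L = 9.530 + 11.90 = 21.43 m

H_L ≈ 21.4 m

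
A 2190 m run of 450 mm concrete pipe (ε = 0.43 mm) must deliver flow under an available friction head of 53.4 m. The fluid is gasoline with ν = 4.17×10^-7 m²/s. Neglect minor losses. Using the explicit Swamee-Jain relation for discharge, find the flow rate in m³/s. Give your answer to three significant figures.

Swamee-Jain (Type II): Q = -0.965·√(gD⁵h_f/L)·ln[ε/(3.7D) + √(3.17ν²L/(gD³h_f))]
√(gD⁵h_f/L) = √(9.81·0.450⁵·53.4/2190) = 0.06644
ε/(3.7D) = 2.58×10^-4; √(3.17ν²L/(gD³h_f)) = 5.03×10^-6
Q = -0.965·0.06644·ln(2.633×10^-4) = 0.5284 m³/s
Check: V = 3.32 m/s, Re = 3.59×10^6, f = 0.01955, h_f = 53.5 m ≈ 53.4 m ✓

Q ≈ 0.528 m³/s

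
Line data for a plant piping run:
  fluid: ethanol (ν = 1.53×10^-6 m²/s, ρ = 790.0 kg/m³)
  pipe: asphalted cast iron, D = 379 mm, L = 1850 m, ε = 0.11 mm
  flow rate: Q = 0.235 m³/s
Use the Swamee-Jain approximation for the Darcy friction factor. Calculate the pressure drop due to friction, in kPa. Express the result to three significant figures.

Δp ≈ 136 kPa

V = 4Q/(πD²) = 4·0.235/(π·0.379²) = 2.083 m/s
Re = VD/ν = 2.083·0.379/1.53×10^-6 = 5.16×10^5 → turbulent
ε/D = 0.11/379 = 2.90×10^-4
Swamee-Jain: f = 0.01626
h_f = f(L/D)V²/(2g) = 0.01626·(1850/0.379)·2.083²/(2·9.81) = 17.55 m
Δp = ρg·h_f = 790.0·9.81·17.55 = 136.0 kPa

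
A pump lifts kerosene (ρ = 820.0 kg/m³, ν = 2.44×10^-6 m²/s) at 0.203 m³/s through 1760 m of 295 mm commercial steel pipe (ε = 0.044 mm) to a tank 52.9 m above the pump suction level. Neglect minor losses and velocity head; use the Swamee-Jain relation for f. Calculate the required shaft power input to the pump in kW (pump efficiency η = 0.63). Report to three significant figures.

V = 4Q/(πD²) = 2.970 m/s; Re = 3.59×10^5; ε/D = 1.49×10^-4; f = 0.01555
h_f = f(L/D)V²/2g = 41.71 m
Total head H = z + h_f = 52.9 + 41.71 = 94.61 m
P_hyd = ρgQH = 820.0·9.81·0.203·94.61 = 154.5 kW
P_shaft = P_hyd/η = 154.5/0.63 = 245.2 kW

P_shaft ≈ 245 kW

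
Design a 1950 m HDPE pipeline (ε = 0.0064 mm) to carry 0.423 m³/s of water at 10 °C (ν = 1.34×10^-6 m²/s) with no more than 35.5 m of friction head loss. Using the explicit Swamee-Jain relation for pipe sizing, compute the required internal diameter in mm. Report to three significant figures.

D ≈ 399 mm

Swamee-Jain (Type III): D = 0.66·[ε^1.25·(LQ²/(gh_f))^4.75 + ν·Q^9.4·(L/(gh_f))^5.2]^0.04
LQ²/(gh_f) = 1.002; L/(gh_f) = 5.599
Term 1 = ε^1.25·(…)^4.75 = 3.25×10^-7; Term 2 = ν·Q^9.4·(…)^5.2 = 3.20×10^-6
D = 0.66·(3.25×10^-7 + 3.20×10^-6)^0.04 = 0.3994 m = 399 mm
Check: V = 3.38 m/s, Re = 1.01×10^6, f = 0.01198, h_f = 34.0 m ≈ 35.5 m ✓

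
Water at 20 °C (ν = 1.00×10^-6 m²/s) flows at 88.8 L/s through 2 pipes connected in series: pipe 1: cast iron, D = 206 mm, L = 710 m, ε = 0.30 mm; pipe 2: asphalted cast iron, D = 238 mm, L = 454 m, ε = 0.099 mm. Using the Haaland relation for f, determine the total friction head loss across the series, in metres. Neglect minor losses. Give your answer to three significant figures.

H ≈ 34.0 m

Pipe 1: V = 2.664 m/s, Re = 5.49×10^5, ε/D = 0.00146, f = 0.02197, h_1 = f(L/D)V²/2g = 27.40 m
Pipe 2: V = 1.996 m/s, Re = 4.75×10^5, ε/D = 4.16×10^-4, f = 0.01706, h_2 = f(L/D)V²/2g = 6.610 m
Series → Q common, losses add: H = Σh = 34.01 m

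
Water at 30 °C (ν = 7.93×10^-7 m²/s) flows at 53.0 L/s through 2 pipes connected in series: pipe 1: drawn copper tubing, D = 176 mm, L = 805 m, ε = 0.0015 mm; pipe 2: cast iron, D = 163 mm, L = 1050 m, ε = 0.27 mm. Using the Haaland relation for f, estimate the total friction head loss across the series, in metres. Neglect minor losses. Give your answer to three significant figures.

H ≈ 62.7 m

Pipe 1: V = 2.179 m/s, Re = 4.84×10^5, ε/D = 8.52×10^-6, f = 0.01324, h_1 = f(L/D)V²/2g = 14.64 m
Pipe 2: V = 2.540 m/s, Re = 5.22×10^5, ε/D = 0.00166, f = 0.02269, h_2 = f(L/D)V²/2g = 48.05 m
Series → Q common, losses add: H = Σh = 62.69 m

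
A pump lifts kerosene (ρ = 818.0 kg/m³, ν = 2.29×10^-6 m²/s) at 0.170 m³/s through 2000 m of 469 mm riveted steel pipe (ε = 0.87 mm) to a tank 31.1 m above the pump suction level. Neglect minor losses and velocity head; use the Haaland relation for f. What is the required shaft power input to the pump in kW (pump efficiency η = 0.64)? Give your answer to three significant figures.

P_shaft ≈ 77.0 kW

V = 4Q/(πD²) = 0.9840 m/s; Re = 2.02×10^5; ε/D = 0.00186; f = 0.02382
h_f = f(L/D)V²/2g = 5.014 m
Total head H = z + h_f = 31.1 + 5.014 = 36.11 m
P_hyd = ρgQH = 818.0·9.81·0.170·36.11 = 49.27 kW
P_shaft = P_hyd/η = 49.27/0.64 = 76.98 kW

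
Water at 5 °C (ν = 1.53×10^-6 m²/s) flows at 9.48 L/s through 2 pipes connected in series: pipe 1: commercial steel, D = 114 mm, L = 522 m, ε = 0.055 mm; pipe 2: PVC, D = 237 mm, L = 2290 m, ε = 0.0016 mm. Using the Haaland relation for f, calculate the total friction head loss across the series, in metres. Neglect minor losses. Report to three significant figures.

Pipe 1: V = 0.9288 m/s, Re = 6.92×10^4, ε/D = 4.82×10^-4, f = 0.02106, h_1 = f(L/D)V²/2g = 4.239 m
Pipe 2: V = 0.2149 m/s, Re = 3.33×10^4, ε/D = 6.75×10^-6, f = 0.02276, h_2 = f(L/D)V²/2g = 0.5176 m
Series → Q common, losses add: H = Σh = 4.757 m

H ≈ 4.76 m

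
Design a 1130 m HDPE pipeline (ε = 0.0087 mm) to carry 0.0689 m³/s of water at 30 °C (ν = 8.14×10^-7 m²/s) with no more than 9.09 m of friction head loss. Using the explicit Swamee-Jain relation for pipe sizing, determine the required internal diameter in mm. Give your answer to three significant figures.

D ≈ 235 mm

Swamee-Jain (Type III): D = 0.66·[ε^1.25·(LQ²/(gh_f))^4.75 + ν·Q^9.4·(L/(gh_f))^5.2]^0.04
LQ²/(gh_f) = 0.06016; L/(gh_f) = 12.67
Term 1 = ε^1.25·(…)^4.75 = 7.52×10^-13; Term 2 = ν·Q^9.4·(…)^5.2 = 5.30×10^-12
D = 0.66·(7.52×10^-13 + 5.30×10^-12)^0.04 = 0.2349 m = 235 mm
Check: V = 1.59 m/s, Re = 4.59×10^5, f = 0.01383, h_f = 8.58 m ≈ 9.09 m ✓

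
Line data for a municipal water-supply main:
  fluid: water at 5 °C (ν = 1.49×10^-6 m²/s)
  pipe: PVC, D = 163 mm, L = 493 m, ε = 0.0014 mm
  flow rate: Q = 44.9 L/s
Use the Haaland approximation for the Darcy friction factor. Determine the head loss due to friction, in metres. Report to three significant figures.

h_f ≈ 10.8 m

V = 4Q/(πD²) = 4·0.0449/(π·0.163²) = 2.152 m/s
Re = VD/ν = 2.152·0.163/1.49×10^-6 = 2.35×10^5 → turbulent
ε/D = 0.0014/163 = 8.59×10^-6
Haaland: f = 0.01508
h_f = f(L/D)V²/(2g) = 0.01508·(493/0.163)·2.152²/(2·9.81) = 10.76 m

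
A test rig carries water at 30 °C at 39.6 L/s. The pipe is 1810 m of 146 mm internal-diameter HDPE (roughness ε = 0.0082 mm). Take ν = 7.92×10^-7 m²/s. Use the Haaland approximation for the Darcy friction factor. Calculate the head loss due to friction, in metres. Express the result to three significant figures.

h_f ≈ 49.6 m

V = 4Q/(πD²) = 4·0.0396/(π·0.146²) = 2.365 m/s
Re = VD/ν = 2.365·0.146/7.92×10^-7 = 4.36×10^5 → turbulent
ε/D = 0.0082/146 = 5.62×10^-5
Haaland: f = 0.01402
h_f = f(L/D)V²/(2g) = 0.01402·(1810/0.146)·2.365²/(2·9.81) = 49.55 m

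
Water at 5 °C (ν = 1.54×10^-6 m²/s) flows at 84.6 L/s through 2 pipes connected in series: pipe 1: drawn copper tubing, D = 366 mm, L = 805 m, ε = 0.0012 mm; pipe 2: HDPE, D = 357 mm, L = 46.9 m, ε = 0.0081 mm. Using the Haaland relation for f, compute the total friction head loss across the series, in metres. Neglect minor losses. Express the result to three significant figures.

H ≈ 1.21 m

Pipe 1: V = 0.8041 m/s, Re = 1.91×10^5, ε/D = 3.28×10^-6, f = 0.01566, h_1 = f(L/D)V²/2g = 1.135 m
Pipe 2: V = 0.8452 m/s, Re = 1.96×10^5, ε/D = 2.27×10^-5, f = 0.01570, h_2 = f(L/D)V²/2g = 0.07510 m
Series → Q common, losses add: H = Σh = 1.210 m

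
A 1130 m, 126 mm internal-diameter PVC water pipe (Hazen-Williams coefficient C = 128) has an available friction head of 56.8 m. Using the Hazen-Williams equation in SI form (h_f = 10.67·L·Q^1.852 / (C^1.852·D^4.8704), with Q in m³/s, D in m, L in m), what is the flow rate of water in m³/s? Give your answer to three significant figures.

Rearranging: Q = [h_f·C^1.852·D^4.8704 / (10.67·L)]^(1/1.852)
Q = [56.8·128^1.852·0.126^4.8704 / (10.67·1130)]^0.540 = 0.03054 m³/s

Q ≈ 0.0305 m³/s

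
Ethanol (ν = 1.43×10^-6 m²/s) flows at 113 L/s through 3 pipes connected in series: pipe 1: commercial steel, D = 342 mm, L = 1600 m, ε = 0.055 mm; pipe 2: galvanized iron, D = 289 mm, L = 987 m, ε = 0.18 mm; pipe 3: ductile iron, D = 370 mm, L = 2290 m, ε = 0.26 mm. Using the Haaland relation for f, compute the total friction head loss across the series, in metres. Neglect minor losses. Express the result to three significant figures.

Pipe 1: V = 1.230 m/s, Re = 2.94×10^5, ε/D = 1.61×10^-4, f = 0.01578, h_1 = f(L/D)V²/2g = 5.695 m
Pipe 2: V = 1.723 m/s, Re = 3.48×10^5, ε/D = 6.23×10^-4, f = 0.01861, h_2 = f(L/D)V²/2g = 9.611 m
Pipe 3: V = 1.051 m/s, Re = 2.72×10^5, ε/D = 7.03×10^-4, f = 0.01926, h_3 = f(L/D)V²/2g = 6.712 m
Series → Q common, losses add: H = Σh = 22.02 m

H ≈ 22.0 m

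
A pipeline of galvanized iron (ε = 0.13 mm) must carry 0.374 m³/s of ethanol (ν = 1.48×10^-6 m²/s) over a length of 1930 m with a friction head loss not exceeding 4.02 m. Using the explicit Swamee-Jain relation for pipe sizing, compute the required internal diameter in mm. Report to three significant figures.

D ≈ 621 mm

Swamee-Jain (Type III): D = 0.66·[ε^1.25·(LQ²/(gh_f))^4.75 + ν·Q^9.4·(L/(gh_f))^5.2]^0.04
LQ²/(gh_f) = 6.846; L/(gh_f) = 48.94
Term 1 = ε^1.25·(…)^4.75 = 0.129; Term 2 = ν·Q^9.4·(…)^5.2 = 0.0874
D = 0.66·(0.129 + 0.0874)^0.04 = 0.6208 m = 621 mm
Check: V = 1.24 m/s, Re = 5.18×10^5, f = 0.01555, h_f = 3.76 m ≈ 4.02 m ✓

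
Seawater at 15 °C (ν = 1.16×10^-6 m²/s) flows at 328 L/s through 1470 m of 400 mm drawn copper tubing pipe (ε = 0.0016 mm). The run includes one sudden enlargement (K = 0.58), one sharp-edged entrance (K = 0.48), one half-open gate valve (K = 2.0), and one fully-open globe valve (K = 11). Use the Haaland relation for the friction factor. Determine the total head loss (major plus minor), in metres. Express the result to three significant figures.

H_L ≈ 20.0 m

V = 4Q/(πD²) = 2.610 m/s; V²/2g = 0.3472 m
Re = 9.00×10^5, ε/D = 4.00×10^-6 → f = 0.01186 (Haaland)
Major: h_f = f(L/D)·V²/2g = 0.01186·3675·0.3472 = 15.13 m
Minor: ΣK = 14.1; h_m = ΣK·V²/2g = 4.882 m
Total H_L = 15.13 + 4.882 = 20.01 m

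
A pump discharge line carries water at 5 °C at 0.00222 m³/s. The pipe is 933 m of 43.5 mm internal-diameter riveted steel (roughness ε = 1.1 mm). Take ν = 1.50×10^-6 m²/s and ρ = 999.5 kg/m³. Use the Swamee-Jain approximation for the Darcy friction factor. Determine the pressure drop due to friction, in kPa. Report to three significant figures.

V = 4Q/(πD²) = 4·0.00222/(π·0.0435²) = 1.494 m/s
Re = VD/ν = 1.494·0.0435/1.50×10^-6 = 4.33×10^4 → turbulent
ε/D = 1.1/43.5 = 0.0253
Swamee-Jain: f = 0.05451
h_f = f(L/D)V²/(2g) = 0.05451·(933/0.0435)·1.494²/(2·9.81) = 133.0 m
Δp = ρg·h_f = 999.5·9.81·133.0 = 1304 kPa

Δp ≈ 1300 kPa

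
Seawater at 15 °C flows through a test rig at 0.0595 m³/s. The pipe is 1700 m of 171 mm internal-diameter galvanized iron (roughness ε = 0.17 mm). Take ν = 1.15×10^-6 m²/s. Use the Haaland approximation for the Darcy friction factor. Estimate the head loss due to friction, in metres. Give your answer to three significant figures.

V = 4Q/(πD²) = 4·0.0595/(π·0.171²) = 2.591 m/s
Re = VD/ν = 2.591·0.171/1.15×10^-6 = 3.85×10^5 → turbulent
ε/D = 0.17/171 = 9.94×10^-4
Haaland: f = 0.02032
h_f = f(L/D)V²/(2g) = 0.02032·(1700/0.171)·2.591²/(2·9.81) = 69.11 m

h_f ≈ 69.1 m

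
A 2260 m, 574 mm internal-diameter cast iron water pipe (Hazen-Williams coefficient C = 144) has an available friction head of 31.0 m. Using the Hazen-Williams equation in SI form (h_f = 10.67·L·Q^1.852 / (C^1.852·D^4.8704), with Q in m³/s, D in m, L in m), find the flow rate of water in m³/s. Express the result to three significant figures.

Q ≈ 0.919 m³/s

Rearranging: Q = [h_f·C^1.852·D^4.8704 / (10.67·L)]^(1/1.852)
Q = [31.0·144^1.852·0.574^4.8704 / (10.67·2260)]^0.540 = 0.9191 m³/s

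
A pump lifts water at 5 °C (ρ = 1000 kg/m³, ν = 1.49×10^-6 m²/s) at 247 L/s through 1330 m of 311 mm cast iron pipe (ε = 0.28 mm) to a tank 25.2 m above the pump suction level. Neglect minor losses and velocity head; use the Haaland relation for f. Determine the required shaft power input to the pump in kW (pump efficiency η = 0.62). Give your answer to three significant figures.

P_shaft ≈ 275 kW

V = 4Q/(πD²) = 3.252 m/s; Re = 6.79×10^5; ε/D = 9.00×10^-4; f = 0.01960
h_f = f(L/D)V²/2g = 45.17 m
Total head H = z + h_f = 25.2 + 45.17 = 70.37 m
P_hyd = ρgQH = 1000·9.81·0.247·70.37 = 170.5 kW
P_shaft = P_hyd/η = 170.5/0.62 = 275.0 kW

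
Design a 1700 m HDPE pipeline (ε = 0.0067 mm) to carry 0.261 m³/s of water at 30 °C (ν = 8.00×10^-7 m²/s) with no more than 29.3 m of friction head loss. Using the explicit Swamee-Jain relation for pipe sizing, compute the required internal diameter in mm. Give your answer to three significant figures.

D ≈ 331 mm

Swamee-Jain (Type III): D = 0.66·[ε^1.25·(LQ²/(gh_f))^4.75 + ν·Q^9.4·(L/(gh_f))^5.2]^0.04
LQ²/(gh_f) = 0.4029; L/(gh_f) = 5.914
Term 1 = ε^1.25·(…)^4.75 = 4.54×10^-9; Term 2 = ν·Q^9.4·(…)^5.2 = 2.71×10^-8
D = 0.66·(4.54×10^-9 + 2.71×10^-8)^0.04 = 0.3308 m = 331 mm
Check: V = 3.04 m/s, Re = 1.26×10^6, f = 0.01172, h_f = 28.3 m ≈ 29.3 m ✓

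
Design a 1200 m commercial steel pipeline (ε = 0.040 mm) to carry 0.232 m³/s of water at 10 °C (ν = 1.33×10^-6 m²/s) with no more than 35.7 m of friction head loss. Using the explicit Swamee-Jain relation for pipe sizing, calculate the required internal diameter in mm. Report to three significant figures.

D ≈ 296 mm

Swamee-Jain (Type III): D = 0.66·[ε^1.25·(LQ²/(gh_f))^4.75 + ν·Q^9.4·(L/(gh_f))^5.2]^0.04
LQ²/(gh_f) = 0.1844; L/(gh_f) = 3.426
Term 1 = ε^1.25·(…)^4.75 = 1.04×10^-9; Term 2 = ν·Q^9.4·(…)^5.2 = 8.72×10^-10
D = 0.66·(1.04×10^-9 + 8.72×10^-10)^0.04 = 0.2956 m = 296 mm
Check: V = 3.38 m/s, Re = 7.51×10^5, f = 0.01431, h_f = 33.8 m ≈ 35.7 m ✓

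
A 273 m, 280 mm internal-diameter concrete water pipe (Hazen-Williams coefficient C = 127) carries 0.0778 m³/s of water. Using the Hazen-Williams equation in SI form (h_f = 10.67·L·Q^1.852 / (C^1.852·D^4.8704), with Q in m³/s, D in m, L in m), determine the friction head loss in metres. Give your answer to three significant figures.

h_f = 10.67·273·0.0778^1.852 / (127^1.852·0.280^4.8704) = 1.610 m

h_f ≈ 1.61 m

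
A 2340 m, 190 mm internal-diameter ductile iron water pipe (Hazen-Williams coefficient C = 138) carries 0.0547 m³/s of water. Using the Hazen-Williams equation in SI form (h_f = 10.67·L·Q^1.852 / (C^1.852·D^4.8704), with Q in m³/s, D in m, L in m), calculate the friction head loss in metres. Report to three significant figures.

h_f ≈ 40.7 m

h_f = 10.67·2340·0.0547^1.852 / (138^1.852·0.190^4.8704) = 40.72 m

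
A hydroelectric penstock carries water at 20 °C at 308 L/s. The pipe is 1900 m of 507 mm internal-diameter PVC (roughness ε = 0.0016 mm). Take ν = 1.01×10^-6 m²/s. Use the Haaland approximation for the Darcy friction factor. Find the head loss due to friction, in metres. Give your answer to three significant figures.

h_f ≈ 5.41 m

V = 4Q/(πD²) = 4·0.308/(π·0.507²) = 1.526 m/s
Re = VD/ν = 1.526·0.507/1.01×10^-6 = 7.66×10^5 → turbulent
ε/D = 0.0016/507 = 3.16×10^-6
Haaland: f = 0.01217
h_f = f(L/D)V²/(2g) = 0.01217·(1900/0.507)·1.526²/(2·9.81) = 5.409 m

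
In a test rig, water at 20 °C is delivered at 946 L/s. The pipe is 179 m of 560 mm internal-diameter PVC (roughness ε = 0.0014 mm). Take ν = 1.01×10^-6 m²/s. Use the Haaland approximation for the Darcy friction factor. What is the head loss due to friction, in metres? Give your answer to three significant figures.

h_f ≈ 2.48 m

V = 4Q/(πD²) = 4·0.946/(π·0.560²) = 3.841 m/s
Re = VD/ν = 3.841·0.560/1.01×10^-6 = 2.13×10^6 → turbulent
ε/D = 0.0014/560 = 2.50×10^-6
Haaland: f = 0.01031
h_f = f(L/D)V²/(2g) = 0.01031·(179/0.560)·3.841²/(2·9.81) = 2.478 m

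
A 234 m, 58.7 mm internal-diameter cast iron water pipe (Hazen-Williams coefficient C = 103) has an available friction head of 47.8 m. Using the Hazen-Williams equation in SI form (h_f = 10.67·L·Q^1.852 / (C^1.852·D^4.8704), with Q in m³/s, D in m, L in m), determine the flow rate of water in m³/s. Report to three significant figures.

Q ≈ 0.00703 m³/s

Rearranging: Q = [h_f·C^1.852·D^4.8704 / (10.67·L)]^(1/1.852)
Q = [47.8·103^1.852·0.0587^4.8704 / (10.67·234)]^0.540 = 0.007030 m³/s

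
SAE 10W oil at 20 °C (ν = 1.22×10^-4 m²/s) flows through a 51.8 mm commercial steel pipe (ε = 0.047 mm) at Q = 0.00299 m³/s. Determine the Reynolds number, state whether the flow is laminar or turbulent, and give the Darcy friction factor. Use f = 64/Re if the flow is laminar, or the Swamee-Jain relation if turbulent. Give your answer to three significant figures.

V = 4Q/(πD²) = 1.419 m/s
Re = VD/ν = 1.419·0.0518/1.22×10^-4 = 602
Re < 2300 → laminar → f = 64/Re = 0.1062

Re ≈ 602; laminar; f = 64/Re ≈ 0.106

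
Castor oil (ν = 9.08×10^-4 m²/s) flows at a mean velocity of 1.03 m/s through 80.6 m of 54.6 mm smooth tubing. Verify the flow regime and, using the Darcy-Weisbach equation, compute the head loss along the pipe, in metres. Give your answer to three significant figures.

Re = VD/ν = 1.03·0.05460/9.08×10^-4 = 61.9 → laminar (Re < 2300)
f = 64/Re = 1.033
h_f = f(L/D)V²/(2g) = 1.033·(80.6/0.05460)·1.03²/(2·9.81) = 82.48 m

h_f ≈ 82.5 m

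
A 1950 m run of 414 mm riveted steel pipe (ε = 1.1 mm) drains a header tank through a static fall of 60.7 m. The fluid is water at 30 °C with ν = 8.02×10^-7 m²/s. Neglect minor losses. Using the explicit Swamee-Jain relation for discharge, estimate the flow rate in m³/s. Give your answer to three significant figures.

Swamee-Jain (Type II): Q = -0.965·√(gD⁵h_f/L)·ln[ε/(3.7D) + √(3.17ν²L/(gD³h_f))]
√(gD⁵h_f/L) = √(9.81·0.414⁵·60.7/1950) = 0.06094
ε/(3.7D) = 7.18×10^-4; √(3.17ν²L/(gD³h_f)) = 9.70×10^-6
Q = -0.965·0.06094·ln(7.278×10^-4) = 0.4249 m³/s
Check: V = 3.16 m/s, Re = 1.63×10^6, f = 0.02544, h_f = 60.8 m ≈ 60.7 m ✓

Q ≈ 0.425 m³/s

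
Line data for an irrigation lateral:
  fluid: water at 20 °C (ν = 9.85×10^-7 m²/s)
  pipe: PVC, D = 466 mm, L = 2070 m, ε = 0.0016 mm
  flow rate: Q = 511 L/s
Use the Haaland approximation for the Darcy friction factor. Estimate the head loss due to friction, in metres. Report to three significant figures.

h_f ≈ 22.4 m

V = 4Q/(πD²) = 4·0.511/(π·0.466²) = 2.996 m/s
Re = VD/ν = 2.996·0.466/9.85×10^-7 = 1.42×10^6 → turbulent
ε/D = 0.0016/466 = 3.43×10^-6
Haaland: f = 0.01101
h_f = f(L/D)V²/(2g) = 0.01101·(2070/0.466)·2.996²/(2·9.81) = 22.37 m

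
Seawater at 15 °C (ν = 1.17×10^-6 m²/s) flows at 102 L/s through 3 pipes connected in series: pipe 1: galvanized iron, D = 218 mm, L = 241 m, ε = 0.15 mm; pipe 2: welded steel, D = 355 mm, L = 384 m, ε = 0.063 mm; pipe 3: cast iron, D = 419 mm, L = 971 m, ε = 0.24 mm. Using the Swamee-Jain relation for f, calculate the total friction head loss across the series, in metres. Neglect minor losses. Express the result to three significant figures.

H ≈ 10.1 m

Pipe 1: V = 2.733 m/s, Re = 5.09×10^5, ε/D = 6.88×10^-4, f = 0.01885, h_1 = f(L/D)V²/2g = 7.930 m
Pipe 2: V = 1.031 m/s, Re = 3.13×10^5, ε/D = 1.77×10^-4, f = 0.01605, h_2 = f(L/D)V²/2g = 0.9396 m
Pipe 3: V = 0.7397 m/s, Re = 2.65×10^5, ε/D = 5.73×10^-4, f = 0.01889, h_3 = f(L/D)V²/2g = 1.221 m
Series → Q common, losses add: H = Σh = 10.09 m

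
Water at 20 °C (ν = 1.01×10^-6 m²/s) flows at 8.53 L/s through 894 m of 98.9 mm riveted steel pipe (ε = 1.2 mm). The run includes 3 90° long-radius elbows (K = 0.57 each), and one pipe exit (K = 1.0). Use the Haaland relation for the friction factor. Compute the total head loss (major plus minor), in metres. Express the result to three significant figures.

V = 4Q/(πD²) = 1.110 m/s; V²/2g = 0.06284 m
Re = 1.09×10^5, ε/D = 0.0121 → f = 0.04105 (Haaland)
Major: h_f = f(L/D)·V²/2g = 0.04105·9039·0.06284 = 23.32 m
Minor: ΣK = 2.71; h_m = ΣK·V²/2g = 0.1703 m
Total H_L = 23.32 + 0.1703 = 23.49 m

H_L ≈ 23.5 m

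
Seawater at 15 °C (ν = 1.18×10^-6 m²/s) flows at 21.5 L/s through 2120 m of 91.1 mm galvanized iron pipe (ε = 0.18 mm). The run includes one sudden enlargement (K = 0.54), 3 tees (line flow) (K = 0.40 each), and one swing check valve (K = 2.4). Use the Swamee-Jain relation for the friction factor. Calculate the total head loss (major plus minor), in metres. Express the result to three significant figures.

V = 4Q/(πD²) = 3.298 m/s; V²/2g = 0.5545 m
Re = 2.55×10^5, ε/D = 0.00198 → f = 0.02422 (Swamee-Jain)
Major: h_f = f(L/D)·V²/2g = 0.02422·23271·0.5545 = 312.5 m
Minor: ΣK = 4.14; h_m = ΣK·V²/2g = 2.296 m
Total H_L = 312.5 + 2.296 = 314.8 m

H_L ≈ 315 m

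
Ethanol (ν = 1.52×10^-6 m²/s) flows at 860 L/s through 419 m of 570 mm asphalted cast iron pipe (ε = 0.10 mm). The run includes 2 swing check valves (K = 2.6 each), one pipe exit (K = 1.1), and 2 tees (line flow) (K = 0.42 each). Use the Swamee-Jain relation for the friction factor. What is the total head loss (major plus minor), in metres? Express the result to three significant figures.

V = 4Q/(πD²) = 3.370 m/s; V²/2g = 0.5789 m
Re = 1.26×10^6, ε/D = 1.75×10^-4 → f = 0.01430 (Swamee-Jain)
Major: h_f = f(L/D)·V²/2g = 0.01430·735.1·0.5789 = 6.086 m
Minor: ΣK = 7.14; h_m = ΣK·V²/2g = 4.133 m
Total H_L = 6.086 + 4.133 = 10.22 m

H_L ≈ 10.2 m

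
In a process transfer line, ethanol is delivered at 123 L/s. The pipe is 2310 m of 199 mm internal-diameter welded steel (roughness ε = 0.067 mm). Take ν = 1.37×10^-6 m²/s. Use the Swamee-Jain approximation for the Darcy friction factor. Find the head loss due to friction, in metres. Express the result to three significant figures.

h_f ≈ 153 m

V = 4Q/(πD²) = 4·0.123/(π·0.199²) = 3.955 m/s
Re = VD/ν = 3.955·0.199/1.37×10^-6 = 5.74×10^5 → turbulent
ε/D = 0.067/199 = 3.37×10^-4
Swamee-Jain: f = 0.01652
h_f = f(L/D)V²/(2g) = 0.01652·(2310/0.199)·3.955²/(2·9.81) = 152.8 m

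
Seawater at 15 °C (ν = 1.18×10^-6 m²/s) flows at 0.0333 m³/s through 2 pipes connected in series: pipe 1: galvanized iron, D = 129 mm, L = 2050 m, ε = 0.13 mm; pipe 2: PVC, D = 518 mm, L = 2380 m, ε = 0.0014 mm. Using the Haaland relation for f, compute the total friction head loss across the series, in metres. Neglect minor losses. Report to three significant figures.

H ≈ 109 m

Pipe 1: V = 2.548 m/s, Re = 2.79×10^5, ε/D = 0.00101, f = 0.02062, h_1 = f(L/D)V²/2g = 108.4 m
Pipe 2: V = 0.1580 m/s, Re = 6.94×10^4, ε/D = 2.70×10^-6, f = 0.01927, h_2 = f(L/D)V²/2g = 0.1127 m
Series → Q common, losses add: H = Σh = 108.5 m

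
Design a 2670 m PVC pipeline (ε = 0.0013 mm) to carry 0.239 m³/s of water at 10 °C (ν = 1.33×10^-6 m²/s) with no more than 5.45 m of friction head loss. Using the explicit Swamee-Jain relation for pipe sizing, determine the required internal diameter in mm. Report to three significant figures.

Swamee-Jain (Type III): D = 0.66·[ε^1.25·(LQ²/(gh_f))^4.75 + ν·Q^9.4·(L/(gh_f))^5.2]^0.04
LQ²/(gh_f) = 2.853; L/(gh_f) = 49.94
Term 1 = ε^1.25·(…)^4.75 = 6.38×10^-6; Term 2 = ν·Q^9.4·(…)^5.2 = 0.00130
D = 0.66·(6.38×10^-6 + 0.00130)^0.04 = 0.5060 m = 506 mm
Check: V = 1.19 m/s, Re = 4.52×10^5, f = 0.01337, h_f = 5.08 m ≈ 5.45 m ✓

D ≈ 506 mm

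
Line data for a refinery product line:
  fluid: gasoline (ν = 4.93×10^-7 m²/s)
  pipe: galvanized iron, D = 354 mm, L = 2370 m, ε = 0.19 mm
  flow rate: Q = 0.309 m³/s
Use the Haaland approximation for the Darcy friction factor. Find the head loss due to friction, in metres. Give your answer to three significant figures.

h_f ≈ 57.8 m

V = 4Q/(πD²) = 4·0.309/(π·0.354²) = 3.140 m/s
Re = VD/ν = 3.140·0.354/4.93×10^-7 = 2.25×10^6 → turbulent
ε/D = 0.19/354 = 5.37×10^-4
Haaland: f = 0.01719
h_f = f(L/D)V²/(2g) = 0.01719·(2370/0.354)·3.140²/(2·9.81) = 57.82 m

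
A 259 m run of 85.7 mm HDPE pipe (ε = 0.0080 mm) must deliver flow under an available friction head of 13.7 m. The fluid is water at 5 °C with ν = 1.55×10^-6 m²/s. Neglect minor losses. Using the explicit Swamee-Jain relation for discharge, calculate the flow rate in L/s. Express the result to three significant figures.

Q ≈ 12.9 L/s

Swamee-Jain (Type II): Q = -0.965·√(gD⁵h_f/L)·ln[ε/(3.7D) + √(3.17ν²L/(gD³h_f))]
√(gD⁵h_f/L) = √(9.81·0.0857⁵·13.7/259) = 0.001549
ε/(3.7D) = 2.52×10^-5; √(3.17ν²L/(gD³h_f)) = 1.53×10^-4
Q = -0.965·0.001549·ln(1.779×10^-4) = 0.01290 m³/s
Check: V = 2.24 m/s, Re = 1.24×10^5, f = 0.01772, h_f = 13.7 m ≈ 13.7 m ✓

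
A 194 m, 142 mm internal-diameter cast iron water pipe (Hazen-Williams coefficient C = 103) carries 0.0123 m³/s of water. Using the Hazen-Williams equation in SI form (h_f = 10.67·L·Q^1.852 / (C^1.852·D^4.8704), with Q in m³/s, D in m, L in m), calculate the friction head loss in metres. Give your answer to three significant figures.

h_f = 10.67·194·0.0123^1.852 / (103^1.852·0.142^4.8704) = 1.511 m

h_f ≈ 1.51 m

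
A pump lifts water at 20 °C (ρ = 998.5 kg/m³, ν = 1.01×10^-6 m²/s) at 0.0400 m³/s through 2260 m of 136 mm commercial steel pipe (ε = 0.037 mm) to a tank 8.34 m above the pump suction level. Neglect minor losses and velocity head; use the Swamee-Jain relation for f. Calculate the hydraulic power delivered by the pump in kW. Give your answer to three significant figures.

P_hyd ≈ 44.9 kW

V = 4Q/(πD²) = 2.754 m/s; Re = 3.71×10^5; ε/D = 2.72×10^-4; f = 0.01654
h_f = f(L/D)V²/2g = 106.2 m
Total head H = z + h_f = 8.34 + 106.2 = 114.5 m
P_hyd = ρgQH = 998.5·9.81·0.0400·114.5 = 44.87 kW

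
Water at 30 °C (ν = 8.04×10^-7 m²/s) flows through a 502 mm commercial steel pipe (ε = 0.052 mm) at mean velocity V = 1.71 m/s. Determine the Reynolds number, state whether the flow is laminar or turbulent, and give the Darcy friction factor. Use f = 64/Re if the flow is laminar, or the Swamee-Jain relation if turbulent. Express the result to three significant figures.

Re ≈ 1.07×10^6; turbulent; f ≈ 0.0135

Re = VD/ν = 1.710·0.502/8.04×10^-7 = 1.07×10^6
Re > 4000 → turbulent; ε/D = 1.04×10^-4
Swamee-Jain: f = 0.01349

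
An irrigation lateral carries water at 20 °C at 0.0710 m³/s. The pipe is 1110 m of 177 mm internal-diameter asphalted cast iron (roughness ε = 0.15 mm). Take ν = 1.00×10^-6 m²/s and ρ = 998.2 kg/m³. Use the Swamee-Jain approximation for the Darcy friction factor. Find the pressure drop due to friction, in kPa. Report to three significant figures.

Δp ≈ 512 kPa

V = 4Q/(πD²) = 4·0.0710/(π·0.177²) = 2.886 m/s
Re = VD/ν = 2.886·0.177/1.00×10^-6 = 5.11×10^5 → turbulent
ε/D = 0.15/177 = 8.47×10^-4
Swamee-Jain: f = 0.01965
h_f = f(L/D)V²/(2g) = 0.01965·(1110/0.177)·2.886²/(2·9.81) = 52.28 m
Δp = ρg·h_f = 998.2·9.81·52.28 = 512.0 kPa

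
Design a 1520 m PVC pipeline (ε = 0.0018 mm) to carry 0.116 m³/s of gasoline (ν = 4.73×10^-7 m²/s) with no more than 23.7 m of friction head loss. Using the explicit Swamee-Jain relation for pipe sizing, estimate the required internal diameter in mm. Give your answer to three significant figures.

D ≈ 243 mm

Swamee-Jain (Type III): D = 0.66·[ε^1.25·(LQ²/(gh_f))^4.75 + ν·Q^9.4·(L/(gh_f))^5.2]^0.04
LQ²/(gh_f) = 0.08797; L/(gh_f) = 6.538
Term 1 = ε^1.25·(…)^4.75 = 6.38×10^-13; Term 2 = ν·Q^9.4·(…)^5.2 = 1.32×10^-11
D = 0.66·(6.38×10^-13 + 1.32×10^-11)^0.04 = 0.2428 m = 243 mm
Check: V = 2.51 m/s, Re = 1.29×10^6, f = 0.01135, h_f = 22.7 m ≈ 23.7 m ✓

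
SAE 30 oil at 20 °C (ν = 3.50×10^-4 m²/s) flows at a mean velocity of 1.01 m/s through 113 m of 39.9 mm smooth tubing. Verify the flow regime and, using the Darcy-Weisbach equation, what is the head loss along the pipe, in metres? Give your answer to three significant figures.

h_f ≈ 81.8 m

Re = VD/ν = 1.01·0.03990/3.50×10^-4 = 115 → laminar (Re < 2300)
f = 64/Re = 0.5558
h_f = f(L/D)V²/(2g) = 0.5558·(113/0.03990)·1.01²/(2·9.81) = 81.85 m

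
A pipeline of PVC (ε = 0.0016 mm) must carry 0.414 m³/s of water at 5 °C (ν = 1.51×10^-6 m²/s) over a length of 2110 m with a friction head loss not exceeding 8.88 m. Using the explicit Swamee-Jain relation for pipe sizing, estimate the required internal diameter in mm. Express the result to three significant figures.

Swamee-Jain (Type III): D = 0.66·[ε^1.25·(LQ²/(gh_f))^4.75 + ν·Q^9.4·(L/(gh_f))^5.2]^0.04
LQ²/(gh_f) = 4.151; L/(gh_f) = 24.22
Term 1 = ε^1.25·(…)^4.75 = 4.92×10^-5; Term 2 = ν·Q^9.4·(…)^5.2 = 0.00598
D = 0.66·(4.92×10^-5 + 0.00598)^0.04 = 0.5380 m = 538 mm
Check: V = 1.82 m/s, Re = 6.49×10^5, f = 0.01256, h_f = 8.33 m ≈ 8.88 m ✓

D ≈ 538 mm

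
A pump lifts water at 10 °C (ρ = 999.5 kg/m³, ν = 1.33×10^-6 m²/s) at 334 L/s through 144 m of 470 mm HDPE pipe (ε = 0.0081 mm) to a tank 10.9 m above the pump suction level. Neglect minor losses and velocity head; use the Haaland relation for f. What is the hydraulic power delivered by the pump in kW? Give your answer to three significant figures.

V = 4Q/(πD²) = 1.925 m/s; Re = 6.80×10^5; ε/D = 1.72×10^-5; f = 0.01262
h_f = f(L/D)V²/2g = 0.7305 m
Total head H = z + h_f = 10.9 + 0.7305 = 11.63 m
P_hyd = ρgQH = 999.5·9.81·0.334·11.63 = 38.09 kW

P_hyd ≈ 38.1 kW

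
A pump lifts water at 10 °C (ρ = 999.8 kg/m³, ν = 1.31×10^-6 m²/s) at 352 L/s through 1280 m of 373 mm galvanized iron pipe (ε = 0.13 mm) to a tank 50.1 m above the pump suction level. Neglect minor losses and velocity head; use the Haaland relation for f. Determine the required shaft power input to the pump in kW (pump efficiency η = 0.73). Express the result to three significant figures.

P_shaft ≈ 375 kW

V = 4Q/(πD²) = 3.221 m/s; Re = 9.17×10^5; ε/D = 3.49×10^-4; f = 0.01607
h_f = f(L/D)V²/2g = 29.17 m
Total head H = z + h_f = 50.1 + 29.17 = 79.27 m
P_hyd = ρgQH = 999.8·9.81·0.352·79.27 = 273.7 kW
P_shaft = P_hyd/η = 273.7/0.73 = 374.9 kW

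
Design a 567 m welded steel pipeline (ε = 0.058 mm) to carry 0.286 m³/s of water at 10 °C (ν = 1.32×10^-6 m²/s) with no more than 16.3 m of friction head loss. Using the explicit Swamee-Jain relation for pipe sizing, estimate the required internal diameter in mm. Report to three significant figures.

Swamee-Jain (Type III): D = 0.66·[ε^1.25·(LQ²/(gh_f))^4.75 + ν·Q^9.4·(L/(gh_f))^5.2]^0.04
LQ²/(gh_f) = 0.2900; L/(gh_f) = 3.546
Term 1 = ε^1.25·(…)^4.75 = 1.42×10^-8; Term 2 = ν·Q^9.4·(…)^5.2 = 7.40×10^-9
D = 0.66·(1.42×10^-8 + 7.40×10^-9)^0.04 = 0.3257 m = 326 mm
Check: V = 3.43 m/s, Re = 8.47×10^5, f = 0.01468, h_f = 15.3 m ≈ 16.3 m ✓

D ≈ 326 mm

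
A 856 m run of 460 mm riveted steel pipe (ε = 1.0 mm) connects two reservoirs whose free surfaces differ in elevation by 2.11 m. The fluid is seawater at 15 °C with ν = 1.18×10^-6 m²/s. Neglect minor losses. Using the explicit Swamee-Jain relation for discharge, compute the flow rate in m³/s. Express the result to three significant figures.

Q ≈ 0.159 m³/s

Swamee-Jain (Type II): Q = -0.965·√(gD⁵h_f/L)·ln[ε/(3.7D) + √(3.17ν²L/(gD³h_f))]
√(gD⁵h_f/L) = √(9.81·0.460⁵·2.11/856) = 0.02232
ε/(3.7D) = 5.88×10^-4; √(3.17ν²L/(gD³h_f)) = 4.33×10^-5
Q = -0.965·0.02232·ln(6.308×10^-4) = 0.1587 m³/s
Check: V = 0.955 m/s, Re = 3.72×10^5, f = 0.02454, h_f = 2.12 m ≈ 2.11 m ✓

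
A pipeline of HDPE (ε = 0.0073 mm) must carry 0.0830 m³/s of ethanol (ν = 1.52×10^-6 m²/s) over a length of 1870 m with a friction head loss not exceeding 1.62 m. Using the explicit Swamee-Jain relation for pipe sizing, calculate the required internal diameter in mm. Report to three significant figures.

D ≈ 409 mm

Swamee-Jain (Type III): D = 0.66·[ε^1.25·(LQ²/(gh_f))^4.75 + ν·Q^9.4·(L/(gh_f))^5.2]^0.04
LQ²/(gh_f) = 0.8106; L/(gh_f) = 117.7
Term 1 = ε^1.25·(…)^4.75 = 1.40×10^-7; Term 2 = ν·Q^9.4·(…)^5.2 = 6.15×10^-6
D = 0.66·(1.40×10^-7 + 6.15×10^-6)^0.04 = 0.4088 m = 409 mm
Check: V = 0.632 m/s, Re = 1.70×10^5, f = 0.01618, h_f = 1.51 m ≈ 1.62 m ✓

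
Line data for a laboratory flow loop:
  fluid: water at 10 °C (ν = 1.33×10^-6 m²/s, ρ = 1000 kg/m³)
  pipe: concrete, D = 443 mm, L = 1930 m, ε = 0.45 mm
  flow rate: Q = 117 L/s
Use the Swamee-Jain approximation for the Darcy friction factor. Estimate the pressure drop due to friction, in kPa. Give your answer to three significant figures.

Δp ≈ 26.3 kPa

V = 4Q/(πD²) = 4·0.117/(π·0.443²) = 0.7591 m/s
Re = VD/ν = 0.7591·0.443/1.33×10^-6 = 2.53×10^5 → turbulent
ε/D = 0.45/443 = 0.00102
Swamee-Jain: f = 0.02098
h_f = f(L/D)V²/(2g) = 0.02098·(1930/0.443)·0.7591²/(2·9.81) = 2.685 m
Δp = ρg·h_f = 1000·9.81·2.685 = 26.34 kPa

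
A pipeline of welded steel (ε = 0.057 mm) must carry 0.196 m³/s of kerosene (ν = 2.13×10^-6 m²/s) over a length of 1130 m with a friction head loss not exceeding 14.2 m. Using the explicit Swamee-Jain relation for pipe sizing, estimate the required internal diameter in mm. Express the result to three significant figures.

Swamee-Jain (Type III): D = 0.66·[ε^1.25·(LQ²/(gh_f))^4.75 + ν·Q^9.4·(L/(gh_f))^5.2]^0.04
LQ²/(gh_f) = 0.3116; L/(gh_f) = 8.112
Term 1 = ε^1.25·(…)^4.75 = 1.95×10^-8; Term 2 = ν·Q^9.4·(…)^5.2 = 2.53×10^-8
D = 0.66·(1.95×10^-8 + 2.53×10^-8)^0.04 = 0.3354 m = 335 mm
Check: V = 2.22 m/s, Re = 3.49×10^5, f = 0.01579, h_f = 13.3 m ≈ 14.2 m ✓

D ≈ 335 mm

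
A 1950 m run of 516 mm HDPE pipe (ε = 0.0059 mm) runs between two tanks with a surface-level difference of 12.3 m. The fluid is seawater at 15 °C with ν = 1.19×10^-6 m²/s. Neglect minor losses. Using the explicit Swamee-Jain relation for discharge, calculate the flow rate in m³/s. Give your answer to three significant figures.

Q ≈ 0.485 m³/s

Swamee-Jain (Type II): Q = -0.965·√(gD⁵h_f/L)·ln[ε/(3.7D) + √(3.17ν²L/(gD³h_f))]
√(gD⁵h_f/L) = √(9.81·0.516⁵·12.3/1950) = 0.04758
ε/(3.7D) = 3.09×10^-6; √(3.17ν²L/(gD³h_f)) = 2.30×10^-5
Q = -0.965·0.04758·ln(2.607×10^-5) = 0.4846 m³/s
Check: V = 2.32 m/s, Re = 1.00×10^6, f = 0.01188, h_f = 12.3 m ≈ 12.3 m ✓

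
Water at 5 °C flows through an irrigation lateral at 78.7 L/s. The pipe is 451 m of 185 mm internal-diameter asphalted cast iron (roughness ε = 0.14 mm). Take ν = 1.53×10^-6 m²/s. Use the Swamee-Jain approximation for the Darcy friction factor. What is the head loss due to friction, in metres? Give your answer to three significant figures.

V = 4Q/(πD²) = 4·0.0787/(π·0.185²) = 2.928 m/s
Re = VD/ν = 2.928·0.185/1.53×10^-6 = 3.54×10^5 → turbulent
ε/D = 0.14/185 = 7.57×10^-4
Swamee-Jain: f = 0.01950
h_f = f(L/D)V²/(2g) = 0.01950·(451/0.185)·2.928²/(2·9.81) = 20.77 m

h_f ≈ 20.8 m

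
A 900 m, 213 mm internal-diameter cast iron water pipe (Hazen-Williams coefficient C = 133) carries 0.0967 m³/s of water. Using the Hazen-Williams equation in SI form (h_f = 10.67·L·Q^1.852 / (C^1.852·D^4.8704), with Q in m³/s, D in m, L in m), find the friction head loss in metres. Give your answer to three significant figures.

h_f = 10.67·900·0.0967^1.852 / (133^1.852·0.213^4.8704) = 27.61 m

h_f ≈ 27.6 m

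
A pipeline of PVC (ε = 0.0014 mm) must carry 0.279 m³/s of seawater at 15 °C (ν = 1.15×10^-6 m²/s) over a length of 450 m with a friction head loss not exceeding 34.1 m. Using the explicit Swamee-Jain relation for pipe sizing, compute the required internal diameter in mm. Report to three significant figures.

Swamee-Jain (Type III): D = 0.66·[ε^1.25·(LQ²/(gh_f))^4.75 + ν·Q^9.4·(L/(gh_f))^5.2]^0.04
LQ²/(gh_f) = 0.1047; L/(gh_f) = 1.345
Term 1 = ε^1.25·(…)^4.75 = 1.07×10^-12; Term 2 = ν·Q^9.4·(…)^5.2 = 3.30×10^-11
D = 0.66·(1.07×10^-12 + 3.30×10^-11)^0.04 = 0.2517 m = 252 mm
Check: V = 5.61 m/s, Re = 1.23×10^6, f = 0.01137, h_f = 32.6 m ≈ 34.1 m ✓

D ≈ 252 mm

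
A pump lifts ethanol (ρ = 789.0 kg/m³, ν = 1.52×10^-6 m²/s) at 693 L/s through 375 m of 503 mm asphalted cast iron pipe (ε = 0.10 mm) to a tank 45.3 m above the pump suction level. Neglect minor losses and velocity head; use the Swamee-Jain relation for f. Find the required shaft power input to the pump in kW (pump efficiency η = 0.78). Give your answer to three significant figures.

V = 4Q/(πD²) = 3.487 m/s; Re = 1.15×10^6; ε/D = 1.99×10^-4; f = 0.01464
h_f = f(L/D)V²/2g = 6.768 m
Total head H = z + h_f = 45.3 + 6.768 = 52.07 m
P_hyd = ρgQH = 789.0·9.81·0.693·52.07 = 279.3 kW
P_shaft = P_hyd/η = 279.3/0.78 = 358.1 kW

P_shaft ≈ 358 kW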